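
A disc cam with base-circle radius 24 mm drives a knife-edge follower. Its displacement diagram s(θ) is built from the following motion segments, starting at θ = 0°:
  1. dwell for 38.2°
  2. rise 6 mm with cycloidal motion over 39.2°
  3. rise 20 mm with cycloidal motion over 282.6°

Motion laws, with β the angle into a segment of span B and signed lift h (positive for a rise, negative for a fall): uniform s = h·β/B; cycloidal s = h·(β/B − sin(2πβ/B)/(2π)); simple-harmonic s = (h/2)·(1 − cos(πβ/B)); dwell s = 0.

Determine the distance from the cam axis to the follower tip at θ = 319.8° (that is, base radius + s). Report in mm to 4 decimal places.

seg 1 [0°–38.2°] dwell: s stays 0.0000
seg 2 [38.2°–77.4°] cycloidal, h=6: full span → s += 6 → s = 6.0000
seg 3 [77.4°–360°] cycloidal, h=20: θ=319.8° here. β=242.4, B=282.6. 20·(0.8577 − sin(2π·0.8577)/(2π)) = 19.6361 → s = 25.6361
radial distance = base radius + s = 24 + 25.6361 = 49.6361

49.6361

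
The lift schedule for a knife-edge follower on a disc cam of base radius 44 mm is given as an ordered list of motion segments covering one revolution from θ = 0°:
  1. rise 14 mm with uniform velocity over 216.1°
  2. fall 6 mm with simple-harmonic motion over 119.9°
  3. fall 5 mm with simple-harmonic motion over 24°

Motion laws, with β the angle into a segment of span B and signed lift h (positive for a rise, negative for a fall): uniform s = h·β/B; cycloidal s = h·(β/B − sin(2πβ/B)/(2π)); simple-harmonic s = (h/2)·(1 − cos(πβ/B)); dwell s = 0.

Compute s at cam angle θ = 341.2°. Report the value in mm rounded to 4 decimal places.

seg 1 [0°–216.1°] uniform, h=14: full span → s += 14 → s = 14.0000
seg 2 [216.1°–336°] simple-harmonic, h=-6: full span → s += -6 → s = 8.0000
seg 3 [336°–360°] simple-harmonic, h=-5: θ=341.2° here. β=5.2, B=24. -5/2·(1 − cos(π·0.2167)) = -0.5571 → s = 7.4429

7.4429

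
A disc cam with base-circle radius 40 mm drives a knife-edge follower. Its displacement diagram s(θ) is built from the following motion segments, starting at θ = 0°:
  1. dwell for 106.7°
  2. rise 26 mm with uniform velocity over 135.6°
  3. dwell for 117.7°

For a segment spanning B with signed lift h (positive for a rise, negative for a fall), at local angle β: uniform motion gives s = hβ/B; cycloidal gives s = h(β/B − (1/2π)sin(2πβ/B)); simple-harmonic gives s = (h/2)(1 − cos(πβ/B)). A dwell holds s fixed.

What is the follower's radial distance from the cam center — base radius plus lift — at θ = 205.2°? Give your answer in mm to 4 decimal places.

seg 1 [0°–106.7°] dwell: s stays 0.0000
seg 2 [106.7°–242.3°] uniform, h=26: θ=205.2° here. β=98.5, B=135.6. 26·98.5/135.6 = 18.8864 → s = 18.8864
radial distance = base radius + s = 40 + 18.8864 = 58.8864

58.8864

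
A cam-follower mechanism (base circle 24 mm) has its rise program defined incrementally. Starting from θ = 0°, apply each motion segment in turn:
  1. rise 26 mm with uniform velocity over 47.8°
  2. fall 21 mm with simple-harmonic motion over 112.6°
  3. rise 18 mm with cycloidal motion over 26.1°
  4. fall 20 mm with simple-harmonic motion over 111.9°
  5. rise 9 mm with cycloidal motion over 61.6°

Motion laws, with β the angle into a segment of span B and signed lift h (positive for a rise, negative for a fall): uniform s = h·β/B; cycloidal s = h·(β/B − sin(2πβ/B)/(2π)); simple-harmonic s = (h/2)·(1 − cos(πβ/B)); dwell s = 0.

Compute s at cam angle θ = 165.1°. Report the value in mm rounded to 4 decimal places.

seg 1 [0°–47.8°] uniform, h=26: full span → s += 26 → s = 26.0000
seg 2 [47.8°–160.4°] simple-harmonic, h=-21: full span → s += -21 → s = 5.0000
seg 3 [160.4°–186.5°] cycloidal, h=18: θ=165.1° here. β=4.7, B=26.1. 18·(0.1801 − sin(2π·0.1801)/(2π)) = 0.6487 → s = 5.6487

5.6487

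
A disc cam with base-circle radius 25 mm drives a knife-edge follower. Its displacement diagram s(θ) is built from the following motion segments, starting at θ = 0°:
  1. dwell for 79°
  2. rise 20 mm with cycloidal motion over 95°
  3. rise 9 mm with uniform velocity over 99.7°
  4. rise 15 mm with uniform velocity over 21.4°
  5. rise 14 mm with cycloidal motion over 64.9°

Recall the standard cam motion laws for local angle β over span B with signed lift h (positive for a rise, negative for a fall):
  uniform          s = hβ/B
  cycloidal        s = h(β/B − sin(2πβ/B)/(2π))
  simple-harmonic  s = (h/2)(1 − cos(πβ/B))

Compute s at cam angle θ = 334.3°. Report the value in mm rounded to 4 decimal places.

seg 1 [0°–79°] dwell: s stays 0.0000
seg 2 [79°–174°] cycloidal, h=20: full span → s += 20 → s = 20.0000
seg 3 [174°–273.7°] uniform, h=9: full span → s += 9 → s = 29.0000
seg 4 [273.7°–295.1°] uniform, h=15: full span → s += 15 → s = 44.0000
seg 5 [295.1°–360°] cycloidal, h=14: θ=334.3° here. β=39.2, B=64.9. 14·(0.6040 − sin(2π·0.6040)/(2π)) = 9.8107 → s = 53.8107

53.8107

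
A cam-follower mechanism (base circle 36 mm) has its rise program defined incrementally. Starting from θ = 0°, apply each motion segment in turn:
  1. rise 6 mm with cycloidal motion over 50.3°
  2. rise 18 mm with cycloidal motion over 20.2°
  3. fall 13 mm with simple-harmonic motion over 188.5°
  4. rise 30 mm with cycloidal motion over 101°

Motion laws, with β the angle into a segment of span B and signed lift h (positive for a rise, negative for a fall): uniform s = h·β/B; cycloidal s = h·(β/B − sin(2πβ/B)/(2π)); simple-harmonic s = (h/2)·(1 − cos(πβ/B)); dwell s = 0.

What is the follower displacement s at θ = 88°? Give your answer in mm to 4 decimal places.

seg 1 [0°–50.3°] cycloidal, h=6: full span → s += 6 → s = 6.0000
seg 2 [50.3°–70.5°] cycloidal, h=18: full span → s += 18 → s = 24.0000
seg 3 [70.5°–259°] simple-harmonic, h=-13: θ=88° here. β=17.5, B=188.5. -13/2·(1 − cos(π·0.0928)) = -0.2745 → s = 23.7255

23.7255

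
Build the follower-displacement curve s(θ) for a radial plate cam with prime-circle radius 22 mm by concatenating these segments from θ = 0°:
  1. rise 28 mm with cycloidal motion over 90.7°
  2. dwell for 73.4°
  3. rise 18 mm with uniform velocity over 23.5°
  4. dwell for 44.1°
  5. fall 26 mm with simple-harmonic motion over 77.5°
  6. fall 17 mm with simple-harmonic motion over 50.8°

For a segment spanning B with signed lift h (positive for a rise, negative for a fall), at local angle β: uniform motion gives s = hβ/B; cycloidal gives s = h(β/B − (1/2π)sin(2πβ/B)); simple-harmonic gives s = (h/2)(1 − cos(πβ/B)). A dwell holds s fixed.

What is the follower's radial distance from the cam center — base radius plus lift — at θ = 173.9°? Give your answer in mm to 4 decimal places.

seg 1 [0°–90.7°] cycloidal, h=28: full span → s += 28 → s = 28.0000
seg 2 [90.7°–164.1°] dwell: s stays 28.0000
seg 3 [164.1°–187.6°] uniform, h=18: θ=173.9° here. β=9.8, B=23.5. 18·9.8/23.5 = 7.5064 → s = 35.5064
radial distance = base radius + s = 22 + 35.5064 = 57.5064

57.5064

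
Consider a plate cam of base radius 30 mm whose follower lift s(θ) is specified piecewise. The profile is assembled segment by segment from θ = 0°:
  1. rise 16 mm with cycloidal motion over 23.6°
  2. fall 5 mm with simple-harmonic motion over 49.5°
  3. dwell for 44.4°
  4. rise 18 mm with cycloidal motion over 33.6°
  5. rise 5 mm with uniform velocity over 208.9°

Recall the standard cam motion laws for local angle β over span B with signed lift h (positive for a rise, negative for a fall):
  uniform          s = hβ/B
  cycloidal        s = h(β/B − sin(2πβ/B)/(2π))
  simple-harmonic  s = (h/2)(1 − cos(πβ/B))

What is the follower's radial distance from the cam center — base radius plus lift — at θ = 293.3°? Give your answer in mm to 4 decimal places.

seg 1 [0°–23.6°] cycloidal, h=16: full span → s += 16 → s = 16.0000
seg 2 [23.6°–73.1°] simple-harmonic, h=-5: full span → s += -5 → s = 11.0000
seg 3 [73.1°–117.5°] dwell: s stays 11.0000
seg 4 [117.5°–151.1°] cycloidal, h=18: full span → s += 18 → s = 29.0000
seg 5 [151.1°–360°] uniform, h=5: θ=293.3° here. β=142.2, B=208.9. 5·142.2/208.9 = 3.4035 → s = 32.4035
radial distance = base radius + s = 30 + 32.4035 = 62.4035

62.4035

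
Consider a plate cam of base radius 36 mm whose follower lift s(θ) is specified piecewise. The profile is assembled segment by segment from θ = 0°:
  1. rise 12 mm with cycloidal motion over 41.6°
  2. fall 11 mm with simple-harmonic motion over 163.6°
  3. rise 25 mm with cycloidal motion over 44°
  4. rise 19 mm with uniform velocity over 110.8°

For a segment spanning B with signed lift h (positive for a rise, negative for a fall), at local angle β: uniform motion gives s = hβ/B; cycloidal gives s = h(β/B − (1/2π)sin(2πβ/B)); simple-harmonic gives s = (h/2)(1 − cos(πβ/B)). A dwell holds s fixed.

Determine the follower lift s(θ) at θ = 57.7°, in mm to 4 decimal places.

seg 1 [0°–41.6°] cycloidal, h=12: full span → s += 12 → s = 12.0000
seg 2 [41.6°–205.2°] simple-harmonic, h=-11: θ=57.7° here. β=16.1, B=163.6. -11/2·(1 − cos(π·0.0984)) = -0.2608 → s = 11.7392

11.7392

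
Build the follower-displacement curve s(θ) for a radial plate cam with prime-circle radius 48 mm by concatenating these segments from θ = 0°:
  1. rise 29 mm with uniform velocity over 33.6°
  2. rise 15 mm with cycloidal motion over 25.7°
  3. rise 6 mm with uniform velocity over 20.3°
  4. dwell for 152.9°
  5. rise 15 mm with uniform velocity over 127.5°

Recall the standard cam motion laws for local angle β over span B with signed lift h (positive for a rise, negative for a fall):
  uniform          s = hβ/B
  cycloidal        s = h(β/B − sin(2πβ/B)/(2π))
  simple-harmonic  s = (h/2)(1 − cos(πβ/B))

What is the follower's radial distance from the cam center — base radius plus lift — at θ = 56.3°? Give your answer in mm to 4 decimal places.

seg 1 [0°–33.6°] uniform, h=29: full span → s += 29 → s = 29.0000
seg 2 [33.6°–59.3°] cycloidal, h=15: θ=56.3° here. β=22.7, B=25.7. 15·(0.8833 − sin(2π·0.8833)/(2π)) = 14.8472 → s = 43.8472
radial distance = base radius + s = 48 + 43.8472 = 91.8472

91.8472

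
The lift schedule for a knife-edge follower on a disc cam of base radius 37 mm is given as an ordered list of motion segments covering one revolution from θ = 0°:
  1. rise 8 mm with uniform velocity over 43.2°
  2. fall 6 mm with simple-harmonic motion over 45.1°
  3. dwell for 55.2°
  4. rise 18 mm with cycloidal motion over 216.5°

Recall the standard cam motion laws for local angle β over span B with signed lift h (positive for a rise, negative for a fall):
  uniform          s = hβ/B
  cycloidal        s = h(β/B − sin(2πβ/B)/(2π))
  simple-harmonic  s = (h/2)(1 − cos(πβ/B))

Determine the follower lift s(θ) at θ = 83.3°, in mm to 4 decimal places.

seg 1 [0°–43.2°] uniform, h=8: full span → s += 8 → s = 8.0000
seg 2 [43.2°–88.3°] simple-harmonic, h=-6: θ=83.3° here. β=40.1, B=45.1. -6/2·(1 − cos(π·0.8891)) = -5.8199 → s = 2.1801

2.1801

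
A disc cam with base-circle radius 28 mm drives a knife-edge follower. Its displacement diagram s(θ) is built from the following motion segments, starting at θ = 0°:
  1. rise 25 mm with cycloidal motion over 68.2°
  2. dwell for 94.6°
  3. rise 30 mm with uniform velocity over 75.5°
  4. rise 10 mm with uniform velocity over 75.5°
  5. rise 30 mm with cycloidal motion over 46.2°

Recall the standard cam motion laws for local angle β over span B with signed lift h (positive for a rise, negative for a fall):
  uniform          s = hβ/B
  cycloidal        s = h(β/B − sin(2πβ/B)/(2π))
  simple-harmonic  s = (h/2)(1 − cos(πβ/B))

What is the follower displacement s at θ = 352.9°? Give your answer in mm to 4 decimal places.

seg 1 [0°–68.2°] cycloidal, h=25: full span → s += 25 → s = 25.0000
seg 2 [68.2°–162.8°] dwell: s stays 25.0000
seg 3 [162.8°–238.3°] uniform, h=30: full span → s += 30 → s = 55.0000
seg 4 [238.3°–313.8°] uniform, h=10: full span → s += 10 → s = 65.0000
seg 5 [313.8°–360°] cycloidal, h=30: θ=352.9° here. β=39.1, B=46.2. 30·(0.8463 − sin(2π·0.8463)/(2π)) = 29.3162 → s = 94.3162

94.3162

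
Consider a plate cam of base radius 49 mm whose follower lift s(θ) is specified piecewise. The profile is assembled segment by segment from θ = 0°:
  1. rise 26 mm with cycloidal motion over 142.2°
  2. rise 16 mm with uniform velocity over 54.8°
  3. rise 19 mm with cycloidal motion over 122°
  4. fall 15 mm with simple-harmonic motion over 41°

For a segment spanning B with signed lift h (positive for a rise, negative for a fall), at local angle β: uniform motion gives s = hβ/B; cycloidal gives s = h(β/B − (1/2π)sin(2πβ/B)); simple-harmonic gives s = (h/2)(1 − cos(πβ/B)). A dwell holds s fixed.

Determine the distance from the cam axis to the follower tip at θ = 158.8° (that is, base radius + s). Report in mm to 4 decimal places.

seg 1 [0°–142.2°] cycloidal, h=26: full span → s += 26 → s = 26.0000
seg 2 [142.2°–197°] uniform, h=16: θ=158.8° here. β=16.6, B=54.8. 16·16.6/54.8 = 4.8467 → s = 30.8467
radial distance = base radius + s = 49 + 30.8467 = 79.8467

79.8467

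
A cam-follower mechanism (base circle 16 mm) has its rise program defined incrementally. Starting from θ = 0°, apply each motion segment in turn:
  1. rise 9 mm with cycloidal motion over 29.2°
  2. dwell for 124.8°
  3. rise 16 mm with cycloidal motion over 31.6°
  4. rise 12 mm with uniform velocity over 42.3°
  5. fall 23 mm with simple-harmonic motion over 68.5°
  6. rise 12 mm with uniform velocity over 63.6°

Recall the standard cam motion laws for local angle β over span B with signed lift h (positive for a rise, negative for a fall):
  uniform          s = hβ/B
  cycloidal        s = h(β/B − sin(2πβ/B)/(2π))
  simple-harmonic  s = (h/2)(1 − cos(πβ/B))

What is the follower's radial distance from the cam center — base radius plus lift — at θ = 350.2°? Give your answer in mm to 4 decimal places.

seg 1 [0°–29.2°] cycloidal, h=9: full span → s += 9 → s = 9.0000
seg 2 [29.2°–154°] dwell: s stays 9.0000
seg 3 [154°–185.6°] cycloidal, h=16: full span → s += 16 → s = 25.0000
seg 4 [185.6°–227.9°] uniform, h=12: full span → s += 12 → s = 37.0000
seg 5 [227.9°–296.4°] simple-harmonic, h=-23: full span → s += -23 → s = 14.0000
seg 6 [296.4°–360°] uniform, h=12: θ=350.2° here. β=53.8, B=63.6. 12·53.8/63.6 = 10.1509 → s = 24.1509
radial distance = base radius + s = 16 + 24.1509 = 40.1509

40.1509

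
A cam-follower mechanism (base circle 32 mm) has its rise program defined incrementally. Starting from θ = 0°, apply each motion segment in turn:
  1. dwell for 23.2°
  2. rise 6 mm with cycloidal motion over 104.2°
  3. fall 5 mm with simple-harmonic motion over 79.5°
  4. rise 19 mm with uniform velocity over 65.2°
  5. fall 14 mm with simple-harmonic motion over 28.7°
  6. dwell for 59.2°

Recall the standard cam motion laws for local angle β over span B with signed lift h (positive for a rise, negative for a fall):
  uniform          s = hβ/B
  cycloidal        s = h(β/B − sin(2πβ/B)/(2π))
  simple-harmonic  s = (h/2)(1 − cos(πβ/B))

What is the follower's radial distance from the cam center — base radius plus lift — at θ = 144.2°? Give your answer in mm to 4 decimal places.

seg 1 [0°–23.2°] dwell: s stays 0.0000
seg 2 [23.2°–127.4°] cycloidal, h=6: full span → s += 6 → s = 6.0000
seg 3 [127.4°–206.9°] simple-harmonic, h=-5: θ=144.2° here. β=16.8, B=79.5. -5/2·(1 − cos(π·0.2113)) = -0.5310 → s = 5.4690
radial distance = base radius + s = 32 + 5.4690 = 37.4690

37.4690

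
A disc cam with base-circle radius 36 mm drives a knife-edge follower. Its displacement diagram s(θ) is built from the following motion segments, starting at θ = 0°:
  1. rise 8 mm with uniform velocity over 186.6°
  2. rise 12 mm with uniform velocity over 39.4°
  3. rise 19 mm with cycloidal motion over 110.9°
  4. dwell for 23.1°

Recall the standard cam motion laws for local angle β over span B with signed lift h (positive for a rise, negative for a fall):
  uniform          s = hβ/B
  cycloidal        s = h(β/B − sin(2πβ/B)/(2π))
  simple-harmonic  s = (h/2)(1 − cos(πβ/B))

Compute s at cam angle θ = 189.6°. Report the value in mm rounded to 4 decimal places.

seg 1 [0°–186.6°] uniform, h=8: full span → s += 8 → s = 8.0000
seg 2 [186.6°–226°] uniform, h=12: θ=189.6° here. β=3, B=39.4. 12·3/39.4 = 0.9137 → s = 8.9137

8.9137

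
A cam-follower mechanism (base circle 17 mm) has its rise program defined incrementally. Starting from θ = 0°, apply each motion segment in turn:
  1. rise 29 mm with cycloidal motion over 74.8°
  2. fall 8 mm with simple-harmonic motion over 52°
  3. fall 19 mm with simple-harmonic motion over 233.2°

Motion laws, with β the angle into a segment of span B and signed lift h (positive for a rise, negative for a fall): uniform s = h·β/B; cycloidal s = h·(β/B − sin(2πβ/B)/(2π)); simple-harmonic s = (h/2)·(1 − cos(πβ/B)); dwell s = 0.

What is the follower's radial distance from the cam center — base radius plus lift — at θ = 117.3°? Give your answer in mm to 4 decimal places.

seg 1 [0°–74.8°] cycloidal, h=29: full span → s += 29 → s = 29.0000
seg 2 [74.8°–126.8°] simple-harmonic, h=-8: θ=117.3° here. β=42.5, B=52. -8/2·(1 − cos(π·0.8173)) = -7.3591 → s = 21.6409
radial distance = base radius + s = 17 + 21.6409 = 38.6409

38.6409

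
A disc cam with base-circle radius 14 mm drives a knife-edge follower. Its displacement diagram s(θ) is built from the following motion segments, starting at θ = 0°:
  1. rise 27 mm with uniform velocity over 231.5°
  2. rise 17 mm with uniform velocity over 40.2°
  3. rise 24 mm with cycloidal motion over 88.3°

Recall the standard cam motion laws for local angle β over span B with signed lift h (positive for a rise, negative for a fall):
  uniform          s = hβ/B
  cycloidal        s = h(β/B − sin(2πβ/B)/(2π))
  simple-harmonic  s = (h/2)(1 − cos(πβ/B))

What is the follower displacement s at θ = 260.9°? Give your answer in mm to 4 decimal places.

seg 1 [0°–231.5°] uniform, h=27: full span → s += 27 → s = 27.0000
seg 2 [231.5°–271.7°] uniform, h=17: θ=260.9° here. β=29.4, B=40.2. 17·29.4/40.2 = 12.4328 → s = 39.4328

39.4328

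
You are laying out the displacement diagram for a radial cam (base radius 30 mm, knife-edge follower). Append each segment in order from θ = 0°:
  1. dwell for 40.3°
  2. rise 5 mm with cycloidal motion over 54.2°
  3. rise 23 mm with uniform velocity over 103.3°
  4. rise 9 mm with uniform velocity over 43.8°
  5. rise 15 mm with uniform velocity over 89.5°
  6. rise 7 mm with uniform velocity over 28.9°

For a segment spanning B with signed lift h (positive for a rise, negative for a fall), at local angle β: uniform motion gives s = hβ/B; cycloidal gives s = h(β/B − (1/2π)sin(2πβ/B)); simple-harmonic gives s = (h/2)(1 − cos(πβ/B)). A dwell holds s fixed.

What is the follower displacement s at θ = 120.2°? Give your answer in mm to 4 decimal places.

seg 1 [0°–40.3°] dwell: s stays 0.0000
seg 2 [40.3°–94.5°] cycloidal, h=5: full span → s += 5 → s = 5.0000
seg 3 [94.5°–197.8°] uniform, h=23: θ=120.2° here. β=25.7, B=103.3. 23·25.7/103.3 = 5.7222 → s = 10.7222

10.7222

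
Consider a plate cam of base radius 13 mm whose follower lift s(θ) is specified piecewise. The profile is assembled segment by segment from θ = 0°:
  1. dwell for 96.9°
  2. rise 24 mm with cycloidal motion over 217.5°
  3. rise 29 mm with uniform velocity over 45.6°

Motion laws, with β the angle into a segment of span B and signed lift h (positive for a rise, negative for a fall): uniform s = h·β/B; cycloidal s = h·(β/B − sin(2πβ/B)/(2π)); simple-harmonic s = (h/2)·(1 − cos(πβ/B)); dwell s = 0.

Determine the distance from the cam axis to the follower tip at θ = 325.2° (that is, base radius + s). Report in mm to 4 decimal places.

seg 1 [0°–96.9°] dwell: s stays 0.0000
seg 2 [96.9°–314.4°] cycloidal, h=24: full span → s += 24 → s = 24.0000
seg 3 [314.4°–360°] uniform, h=29: θ=325.2° here. β=10.8, B=45.6. 29·10.8/45.6 = 6.8684 → s = 30.8684
radial distance = base radius + s = 13 + 30.8684 = 43.8684

43.8684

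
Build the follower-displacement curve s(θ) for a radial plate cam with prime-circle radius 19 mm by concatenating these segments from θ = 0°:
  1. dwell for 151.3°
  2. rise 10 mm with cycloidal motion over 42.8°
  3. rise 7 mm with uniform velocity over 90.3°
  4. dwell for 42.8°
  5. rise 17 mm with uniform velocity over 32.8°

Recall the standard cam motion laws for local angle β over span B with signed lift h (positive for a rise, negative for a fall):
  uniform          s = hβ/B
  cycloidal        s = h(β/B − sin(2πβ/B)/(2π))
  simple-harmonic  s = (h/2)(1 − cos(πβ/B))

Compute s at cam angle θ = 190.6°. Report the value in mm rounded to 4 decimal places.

seg 1 [0°–151.3°] dwell: s stays 0.0000
seg 2 [151.3°–194.1°] cycloidal, h=10: θ=190.6° here. β=39.3, B=42.8. 10·(0.9182 − sin(2π·0.9182)/(2π)) = 9.9645 → s = 9.9645

9.9645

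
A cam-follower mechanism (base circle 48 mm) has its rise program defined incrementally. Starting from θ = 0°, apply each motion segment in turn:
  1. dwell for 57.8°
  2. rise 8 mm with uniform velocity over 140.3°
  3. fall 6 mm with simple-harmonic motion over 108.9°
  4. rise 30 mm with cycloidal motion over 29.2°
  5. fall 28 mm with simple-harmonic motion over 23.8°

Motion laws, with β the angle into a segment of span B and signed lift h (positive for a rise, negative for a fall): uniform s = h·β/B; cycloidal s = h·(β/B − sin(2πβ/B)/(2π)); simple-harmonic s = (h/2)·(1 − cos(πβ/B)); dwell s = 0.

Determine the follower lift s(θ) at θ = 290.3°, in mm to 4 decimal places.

seg 1 [0°–57.8°] dwell: s stays 0.0000
seg 2 [57.8°–198.1°] uniform, h=8: full span → s += 8 → s = 8.0000
seg 3 [198.1°–307°] simple-harmonic, h=-6: θ=290.3° here. β=92.2, B=108.9. -6/2·(1 − cos(π·0.8466)) = -5.6585 → s = 2.3415

2.3415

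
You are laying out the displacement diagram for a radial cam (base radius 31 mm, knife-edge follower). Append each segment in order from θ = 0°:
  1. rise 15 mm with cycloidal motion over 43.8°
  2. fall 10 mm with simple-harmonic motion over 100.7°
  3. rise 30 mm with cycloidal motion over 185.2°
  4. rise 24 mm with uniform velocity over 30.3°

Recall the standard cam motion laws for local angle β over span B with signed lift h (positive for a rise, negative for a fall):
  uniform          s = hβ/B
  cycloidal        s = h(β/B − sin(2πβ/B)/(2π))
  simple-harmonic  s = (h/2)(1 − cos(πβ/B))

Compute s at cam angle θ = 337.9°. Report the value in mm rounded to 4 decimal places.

seg 1 [0°–43.8°] cycloidal, h=15: full span → s += 15 → s = 15.0000
seg 2 [43.8°–144.5°] simple-harmonic, h=-10: full span → s += -10 → s = 5.0000
seg 3 [144.5°–329.7°] cycloidal, h=30: full span → s += 30 → s = 35.0000
seg 4 [329.7°–360°] uniform, h=24: θ=337.9° here. β=8.2, B=30.3. 24·8.2/30.3 = 6.4950 → s = 41.4950

41.4950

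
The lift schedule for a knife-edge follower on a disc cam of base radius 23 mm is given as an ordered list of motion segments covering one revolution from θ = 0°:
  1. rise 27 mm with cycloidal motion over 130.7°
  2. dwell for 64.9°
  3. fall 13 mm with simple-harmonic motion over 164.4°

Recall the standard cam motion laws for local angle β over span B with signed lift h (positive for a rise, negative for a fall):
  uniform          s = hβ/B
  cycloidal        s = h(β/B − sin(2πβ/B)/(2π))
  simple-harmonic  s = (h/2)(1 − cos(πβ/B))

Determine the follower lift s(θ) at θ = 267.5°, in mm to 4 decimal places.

seg 1 [0°–130.7°] cycloidal, h=27: full span → s += 27 → s = 27.0000
seg 2 [130.7°–195.6°] dwell: s stays 27.0000
seg 3 [195.6°–360°] simple-harmonic, h=-13: θ=267.5° here. β=71.9, B=164.4. -13/2·(1 − cos(π·0.4373)) = -5.2289 → s = 21.7711

21.7711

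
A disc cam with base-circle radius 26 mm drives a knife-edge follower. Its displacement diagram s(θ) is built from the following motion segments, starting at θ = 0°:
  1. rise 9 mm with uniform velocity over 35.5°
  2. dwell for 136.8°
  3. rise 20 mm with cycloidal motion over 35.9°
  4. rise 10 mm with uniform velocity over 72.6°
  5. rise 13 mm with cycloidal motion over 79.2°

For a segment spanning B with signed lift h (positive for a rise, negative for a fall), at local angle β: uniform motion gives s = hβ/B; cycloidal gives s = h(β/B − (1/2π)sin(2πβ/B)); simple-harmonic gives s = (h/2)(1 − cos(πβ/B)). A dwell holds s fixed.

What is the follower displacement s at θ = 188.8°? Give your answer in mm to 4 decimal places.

seg 1 [0°–35.5°] uniform, h=9: full span → s += 9 → s = 9.0000
seg 2 [35.5°–172.3°] dwell: s stays 9.0000
seg 3 [172.3°–208.2°] cycloidal, h=20: θ=188.8° here. β=16.5, B=35.9. 20·(0.4596 − sin(2π·0.4596)/(2π)) = 8.3930 → s = 17.3930

17.3930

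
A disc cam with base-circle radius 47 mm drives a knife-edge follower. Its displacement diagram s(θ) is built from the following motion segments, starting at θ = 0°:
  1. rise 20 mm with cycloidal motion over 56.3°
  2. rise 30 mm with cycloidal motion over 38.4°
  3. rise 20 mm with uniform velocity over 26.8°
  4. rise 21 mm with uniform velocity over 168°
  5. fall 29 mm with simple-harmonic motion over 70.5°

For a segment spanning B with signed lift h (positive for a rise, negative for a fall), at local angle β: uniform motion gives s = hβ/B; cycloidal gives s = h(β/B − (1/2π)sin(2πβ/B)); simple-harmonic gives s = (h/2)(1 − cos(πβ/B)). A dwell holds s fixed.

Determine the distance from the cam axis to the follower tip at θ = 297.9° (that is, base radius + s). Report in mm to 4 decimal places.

seg 1 [0°–56.3°] cycloidal, h=20: full span → s += 20 → s = 20.0000
seg 2 [56.3°–94.7°] cycloidal, h=30: full span → s += 30 → s = 50.0000
seg 3 [94.7°–121.5°] uniform, h=20: full span → s += 20 → s = 70.0000
seg 4 [121.5°–289.5°] uniform, h=21: full span → s += 21 → s = 91.0000
seg 5 [289.5°–360°] simple-harmonic, h=-29: θ=297.9° here. β=8.4, B=70.5. -29/2·(1 − cos(π·0.1191)) = -1.0040 → s = 89.9960
radial distance = base radius + s = 47 + 89.9960 = 136.9960

136.9960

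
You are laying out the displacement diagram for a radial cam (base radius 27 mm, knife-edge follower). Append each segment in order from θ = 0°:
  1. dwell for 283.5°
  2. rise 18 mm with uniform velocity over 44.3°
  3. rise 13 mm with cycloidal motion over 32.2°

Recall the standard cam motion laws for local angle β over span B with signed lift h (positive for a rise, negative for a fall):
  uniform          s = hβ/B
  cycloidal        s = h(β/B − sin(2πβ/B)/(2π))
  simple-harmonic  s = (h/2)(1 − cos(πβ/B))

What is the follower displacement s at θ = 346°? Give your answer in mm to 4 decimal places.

seg 1 [0°–283.5°] dwell: s stays 0.0000
seg 2 [283.5°–327.8°] uniform, h=18: full span → s += 18 → s = 18.0000
seg 3 [327.8°–360°] cycloidal, h=13: θ=346° here. β=18.2, B=32.2. 13·(0.5652 − sin(2π·0.5652)/(2π)) = 8.1721 → s = 26.1721

26.1721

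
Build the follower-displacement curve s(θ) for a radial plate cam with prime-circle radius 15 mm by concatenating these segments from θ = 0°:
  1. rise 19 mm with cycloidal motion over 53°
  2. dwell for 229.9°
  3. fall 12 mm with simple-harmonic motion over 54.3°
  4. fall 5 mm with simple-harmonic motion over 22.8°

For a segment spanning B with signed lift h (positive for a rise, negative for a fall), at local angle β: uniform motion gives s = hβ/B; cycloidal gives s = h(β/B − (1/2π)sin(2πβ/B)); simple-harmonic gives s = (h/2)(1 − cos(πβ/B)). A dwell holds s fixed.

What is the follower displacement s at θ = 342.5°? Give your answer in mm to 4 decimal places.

seg 1 [0°–53°] cycloidal, h=19: full span → s += 19 → s = 19.0000
seg 2 [53°–282.9°] dwell: s stays 19.0000
seg 3 [282.9°–337.2°] simple-harmonic, h=-12: full span → s += -12 → s = 7.0000
seg 4 [337.2°–360°] simple-harmonic, h=-5: θ=342.5° here. β=5.3, B=22.8. -5/2·(1 − cos(π·0.2325)) = -0.6375 → s = 6.3625

6.3625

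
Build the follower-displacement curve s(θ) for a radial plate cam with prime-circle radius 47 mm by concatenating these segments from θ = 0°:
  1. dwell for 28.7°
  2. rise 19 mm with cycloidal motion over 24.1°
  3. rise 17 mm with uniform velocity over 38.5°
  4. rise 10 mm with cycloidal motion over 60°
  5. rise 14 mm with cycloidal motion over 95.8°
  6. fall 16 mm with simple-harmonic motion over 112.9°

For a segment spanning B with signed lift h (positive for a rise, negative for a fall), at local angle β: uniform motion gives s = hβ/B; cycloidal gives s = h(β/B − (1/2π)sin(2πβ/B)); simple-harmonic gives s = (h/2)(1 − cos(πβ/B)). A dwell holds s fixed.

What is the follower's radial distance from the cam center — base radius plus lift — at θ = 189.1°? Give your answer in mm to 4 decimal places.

seg 1 [0°–28.7°] dwell: s stays 0.0000
seg 2 [28.7°–52.8°] cycloidal, h=19: full span → s += 19 → s = 19.0000
seg 3 [52.8°–91.3°] uniform, h=17: full span → s += 17 → s = 36.0000
seg 4 [91.3°–151.3°] cycloidal, h=10: full span → s += 10 → s = 46.0000
seg 5 [151.3°–247.1°] cycloidal, h=14: θ=189.1° here. β=37.8, B=95.8. 14·(0.3946 − sin(2π·0.3946)/(2π)) = 4.1536 → s = 50.1536
radial distance = base radius + s = 47 + 50.1536 = 97.1536

97.1536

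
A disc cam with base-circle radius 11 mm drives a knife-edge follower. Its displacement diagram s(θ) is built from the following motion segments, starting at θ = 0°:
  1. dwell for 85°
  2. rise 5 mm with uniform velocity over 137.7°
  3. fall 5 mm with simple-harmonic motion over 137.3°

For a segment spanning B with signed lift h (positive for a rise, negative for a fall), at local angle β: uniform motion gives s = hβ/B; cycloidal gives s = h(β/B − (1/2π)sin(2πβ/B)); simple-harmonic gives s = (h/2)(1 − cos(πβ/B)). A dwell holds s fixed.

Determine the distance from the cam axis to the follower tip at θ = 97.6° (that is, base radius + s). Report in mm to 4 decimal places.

seg 1 [0°–85°] dwell: s stays 0.0000
seg 2 [85°–222.7°] uniform, h=5: θ=97.6° here. β=12.6, B=137.7. 5·12.6/137.7 = 0.4575 → s = 0.4575
radial distance = base radius + s = 11 + 0.4575 = 11.4575

11.4575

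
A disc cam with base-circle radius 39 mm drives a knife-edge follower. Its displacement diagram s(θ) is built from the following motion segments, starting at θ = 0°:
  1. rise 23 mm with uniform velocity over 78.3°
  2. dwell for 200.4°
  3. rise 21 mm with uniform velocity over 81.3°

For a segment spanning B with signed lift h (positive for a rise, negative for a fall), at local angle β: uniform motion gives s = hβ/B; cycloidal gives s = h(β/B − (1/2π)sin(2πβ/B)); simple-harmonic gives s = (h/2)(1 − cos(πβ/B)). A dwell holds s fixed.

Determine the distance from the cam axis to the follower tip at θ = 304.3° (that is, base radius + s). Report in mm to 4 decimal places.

seg 1 [0°–78.3°] uniform, h=23: full span → s += 23 → s = 23.0000
seg 2 [78.3°–278.7°] dwell: s stays 23.0000
seg 3 [278.7°–360°] uniform, h=21: θ=304.3° here. β=25.6, B=81.3. 21·25.6/81.3 = 6.6125 → s = 29.6125
radial distance = base radius + s = 39 + 29.6125 = 68.6125

68.6125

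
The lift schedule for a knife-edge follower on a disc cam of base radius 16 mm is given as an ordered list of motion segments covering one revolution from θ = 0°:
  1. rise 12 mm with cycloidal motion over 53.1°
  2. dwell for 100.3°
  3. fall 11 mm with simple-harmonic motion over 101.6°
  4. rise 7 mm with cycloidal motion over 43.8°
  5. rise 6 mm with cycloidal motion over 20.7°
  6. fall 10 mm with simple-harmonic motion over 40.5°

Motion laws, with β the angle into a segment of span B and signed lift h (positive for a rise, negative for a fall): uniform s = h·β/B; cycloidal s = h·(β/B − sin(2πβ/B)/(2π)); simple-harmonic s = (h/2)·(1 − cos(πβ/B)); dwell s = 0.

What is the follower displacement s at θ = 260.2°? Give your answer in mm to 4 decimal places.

seg 1 [0°–53.1°] cycloidal, h=12: full span → s += 12 → s = 12.0000
seg 2 [53.1°–153.4°] dwell: s stays 12.0000
seg 3 [153.4°–255°] simple-harmonic, h=-11: full span → s += -11 → s = 1.0000
seg 4 [255°–298.8°] cycloidal, h=7: θ=260.2° here. β=5.2, B=43.8. 7·(0.1187 − sin(2π·0.1187)/(2π)) = 0.0750 → s = 1.0750

1.0750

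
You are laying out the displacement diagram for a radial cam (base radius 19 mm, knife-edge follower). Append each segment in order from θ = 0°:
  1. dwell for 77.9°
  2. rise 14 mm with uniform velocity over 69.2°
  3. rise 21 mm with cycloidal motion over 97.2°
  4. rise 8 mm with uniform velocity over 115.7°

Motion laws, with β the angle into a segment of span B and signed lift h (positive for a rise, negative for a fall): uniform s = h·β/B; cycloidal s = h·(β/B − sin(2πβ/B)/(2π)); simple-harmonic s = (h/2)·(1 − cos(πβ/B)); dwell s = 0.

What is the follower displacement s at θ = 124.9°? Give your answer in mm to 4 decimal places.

seg 1 [0°–77.9°] dwell: s stays 0.0000
seg 2 [77.9°–147.1°] uniform, h=14: θ=124.9° here. β=47, B=69.2. 14·47/69.2 = 9.5087 → s = 9.5087

9.5087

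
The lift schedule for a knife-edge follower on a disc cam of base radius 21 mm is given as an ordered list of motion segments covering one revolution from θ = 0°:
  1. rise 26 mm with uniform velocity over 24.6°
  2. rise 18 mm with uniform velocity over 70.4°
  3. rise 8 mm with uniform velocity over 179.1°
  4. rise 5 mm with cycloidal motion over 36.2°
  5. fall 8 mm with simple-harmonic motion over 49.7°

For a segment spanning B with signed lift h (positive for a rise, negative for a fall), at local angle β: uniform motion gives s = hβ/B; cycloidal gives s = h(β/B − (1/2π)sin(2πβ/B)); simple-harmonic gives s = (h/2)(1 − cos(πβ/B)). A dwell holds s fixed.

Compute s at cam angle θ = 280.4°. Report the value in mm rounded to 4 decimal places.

seg 1 [0°–24.6°] uniform, h=26: full span → s += 26 → s = 26.0000
seg 2 [24.6°–95°] uniform, h=18: full span → s += 18 → s = 44.0000
seg 3 [95°–274.1°] uniform, h=8: full span → s += 8 → s = 52.0000
seg 4 [274.1°–310.3°] cycloidal, h=5: θ=280.4° here. β=6.3, B=36.2. 5·(0.1740 − sin(2π·0.1740)/(2π)) = 0.1633 → s = 52.1633

52.1633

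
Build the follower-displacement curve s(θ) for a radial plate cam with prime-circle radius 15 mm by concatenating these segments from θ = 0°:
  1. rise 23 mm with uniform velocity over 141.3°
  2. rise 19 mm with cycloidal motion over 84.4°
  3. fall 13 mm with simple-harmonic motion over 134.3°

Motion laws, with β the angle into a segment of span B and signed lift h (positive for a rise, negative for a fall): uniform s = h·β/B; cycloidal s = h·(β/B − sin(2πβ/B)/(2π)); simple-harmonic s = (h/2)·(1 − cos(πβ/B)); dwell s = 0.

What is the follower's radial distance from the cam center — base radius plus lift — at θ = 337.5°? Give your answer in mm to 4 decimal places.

seg 1 [0°–141.3°] uniform, h=23: full span → s += 23 → s = 23.0000
seg 2 [141.3°–225.7°] cycloidal, h=19: full span → s += 19 → s = 42.0000
seg 3 [225.7°–360°] simple-harmonic, h=-13: θ=337.5° here. β=111.8, B=134.3. -13/2·(1 − cos(π·0.8325)) = -12.1203 → s = 29.8797
radial distance = base radius + s = 15 + 29.8797 = 44.8797

44.8797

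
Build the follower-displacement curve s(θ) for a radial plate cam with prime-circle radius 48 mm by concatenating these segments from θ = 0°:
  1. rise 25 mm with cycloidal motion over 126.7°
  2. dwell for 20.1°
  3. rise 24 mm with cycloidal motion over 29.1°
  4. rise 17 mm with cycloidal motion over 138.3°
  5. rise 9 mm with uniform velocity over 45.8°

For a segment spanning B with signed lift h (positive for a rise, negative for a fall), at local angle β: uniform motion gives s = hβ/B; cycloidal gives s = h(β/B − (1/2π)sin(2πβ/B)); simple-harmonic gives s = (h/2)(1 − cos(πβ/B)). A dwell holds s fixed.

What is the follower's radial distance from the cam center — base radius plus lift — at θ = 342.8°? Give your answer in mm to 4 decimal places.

seg 1 [0°–126.7°] cycloidal, h=25: full span → s += 25 → s = 25.0000
seg 2 [126.7°–146.8°] dwell: s stays 25.0000
seg 3 [146.8°–175.9°] cycloidal, h=24: full span → s += 24 → s = 49.0000
seg 4 [175.9°–314.2°] cycloidal, h=17: full span → s += 17 → s = 66.0000
seg 5 [314.2°–360°] uniform, h=9: θ=342.8° here. β=28.6, B=45.8. 9·28.6/45.8 = 5.6201 → s = 71.6201
radial distance = base radius + s = 48 + 71.6201 = 119.6201

119.6201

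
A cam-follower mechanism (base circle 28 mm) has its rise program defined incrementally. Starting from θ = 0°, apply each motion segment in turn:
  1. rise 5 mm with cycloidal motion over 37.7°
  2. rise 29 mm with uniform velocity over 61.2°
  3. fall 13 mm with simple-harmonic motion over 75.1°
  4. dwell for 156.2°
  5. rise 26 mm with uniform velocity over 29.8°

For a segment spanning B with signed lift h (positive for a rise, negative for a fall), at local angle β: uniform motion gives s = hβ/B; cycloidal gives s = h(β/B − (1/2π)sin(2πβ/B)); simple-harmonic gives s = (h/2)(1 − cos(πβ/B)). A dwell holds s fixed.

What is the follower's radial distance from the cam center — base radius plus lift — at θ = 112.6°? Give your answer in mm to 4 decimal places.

seg 1 [0°–37.7°] cycloidal, h=5: full span → s += 5 → s = 5.0000
seg 2 [37.7°–98.9°] uniform, h=29: full span → s += 29 → s = 34.0000
seg 3 [98.9°–174°] simple-harmonic, h=-13: θ=112.6° here. β=13.7, B=75.1. -13/2·(1 − cos(π·0.1824)) = -1.0385 → s = 32.9615
radial distance = base radius + s = 28 + 32.9615 = 60.9615

60.9615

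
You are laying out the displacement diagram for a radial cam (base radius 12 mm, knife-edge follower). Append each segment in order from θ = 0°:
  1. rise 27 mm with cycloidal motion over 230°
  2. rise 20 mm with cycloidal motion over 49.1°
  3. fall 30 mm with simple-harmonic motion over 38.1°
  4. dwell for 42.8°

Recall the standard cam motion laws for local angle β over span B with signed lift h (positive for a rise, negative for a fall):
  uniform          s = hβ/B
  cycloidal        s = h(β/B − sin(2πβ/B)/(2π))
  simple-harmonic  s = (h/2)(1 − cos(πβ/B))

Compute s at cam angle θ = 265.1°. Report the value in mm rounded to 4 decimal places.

seg 1 [0°–230°] cycloidal, h=27: full span → s += 27 → s = 27.0000
seg 2 [230°–279.1°] cycloidal, h=20: θ=265.1° here. β=35.1, B=49.1. 20·(0.7149 − sin(2π·0.7149)/(2π)) = 17.4032 → s = 44.4032

44.4032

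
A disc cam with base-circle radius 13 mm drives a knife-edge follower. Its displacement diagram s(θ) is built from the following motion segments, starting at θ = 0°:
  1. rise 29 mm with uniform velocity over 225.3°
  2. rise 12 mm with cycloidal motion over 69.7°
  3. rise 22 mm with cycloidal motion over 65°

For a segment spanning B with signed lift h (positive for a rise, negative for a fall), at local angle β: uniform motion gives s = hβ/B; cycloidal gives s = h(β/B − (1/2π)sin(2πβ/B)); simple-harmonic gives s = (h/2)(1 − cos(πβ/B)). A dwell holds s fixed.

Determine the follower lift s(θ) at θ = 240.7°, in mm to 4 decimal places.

seg 1 [0°–225.3°] uniform, h=29: full span → s += 29 → s = 29.0000
seg 2 [225.3°–295°] cycloidal, h=12: θ=240.7° here. β=15.4, B=69.7. 12·(0.2209 − sin(2π·0.2209)/(2π)) = 0.7732 → s = 29.7732

29.7732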